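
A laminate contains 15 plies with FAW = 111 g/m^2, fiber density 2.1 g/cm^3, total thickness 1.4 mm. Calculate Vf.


Vf = n * FAW / (rho_f * h * 1000) = 15 * 111 / (2.1 * 1.4 * 1000) = 0.5663

0.5663


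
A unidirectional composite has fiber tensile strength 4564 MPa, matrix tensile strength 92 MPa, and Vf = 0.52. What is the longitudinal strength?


sigma_1 = sigma_f*Vf + sigma_m*(1-Vf) = 4564*0.52 + 92*0.48 = 2417.4 MPa

2417.4 MPa


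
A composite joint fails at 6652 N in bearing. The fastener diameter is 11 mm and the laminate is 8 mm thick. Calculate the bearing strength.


sigma_br = F/(d*h) = 6652/(11*8) = 75.6 MPa

75.6 MPa


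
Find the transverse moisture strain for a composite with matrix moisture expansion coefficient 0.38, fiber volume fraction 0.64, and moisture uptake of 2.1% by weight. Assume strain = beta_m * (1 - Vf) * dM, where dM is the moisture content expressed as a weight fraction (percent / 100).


dM = 2.1/100 = 0.021
strain = beta_m * (1-Vf) * dM = 0.38 * 0.36 * 0.021 = 0.0028728

0.0028728


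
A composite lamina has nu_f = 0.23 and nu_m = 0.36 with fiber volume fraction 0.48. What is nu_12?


nu_12 = nu_f*Vf + nu_m*(1-Vf) = 0.23*0.48 + 0.36*0.52 = 0.2976

0.2976


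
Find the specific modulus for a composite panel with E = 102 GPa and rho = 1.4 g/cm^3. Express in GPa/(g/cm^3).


Specific stiffness = E/rho = 102/1.4 = 72.9 GPa/(g/cm^3)

72.9 GPa/(g/cm^3)


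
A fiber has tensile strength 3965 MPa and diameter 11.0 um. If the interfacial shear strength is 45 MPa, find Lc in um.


Lc = sigma_f * d / (2 * tau_i) = 3965 * 11.0 / (2 * 45) = 484.6 um

484.6 um


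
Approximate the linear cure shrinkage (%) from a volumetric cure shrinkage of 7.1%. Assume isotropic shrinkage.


Linear shrinkage ≈ vol_shrink/3 = 7.1/3 = 2.367%

2.367%


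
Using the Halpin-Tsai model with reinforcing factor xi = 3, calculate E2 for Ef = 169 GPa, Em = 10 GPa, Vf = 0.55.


eta = (Ef/Em - 1)/(Ef/Em + xi) = (16.9 - 1)/(16.9 + 3) = 0.799
E2 = Em*(1+xi*eta*Vf)/(1-eta*Vf) = 41.36 GPa

41.36 GPa


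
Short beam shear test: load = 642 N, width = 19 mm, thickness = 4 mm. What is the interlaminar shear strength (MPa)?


ILSS = 3F/(4bh) = 3*642/(4*19*4) = 6.34 MPa

6.34 MPa


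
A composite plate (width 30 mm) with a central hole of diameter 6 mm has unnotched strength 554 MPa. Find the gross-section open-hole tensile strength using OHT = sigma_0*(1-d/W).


OHT = sigma_0*(1-d/W) = 554*(1-6/30) = 443.2 MPa

443.2 MPa


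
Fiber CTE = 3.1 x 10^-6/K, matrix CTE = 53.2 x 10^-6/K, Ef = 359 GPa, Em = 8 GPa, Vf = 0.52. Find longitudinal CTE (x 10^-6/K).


E1 = Ef*Vf + Em*(1-Vf) = 190.52
alpha_1 = (alpha_f*Ef*Vf + alpha_m*Em*(1-Vf))/E1 = 4.11 x 10^-6/K

4.11 x 10^-6/K


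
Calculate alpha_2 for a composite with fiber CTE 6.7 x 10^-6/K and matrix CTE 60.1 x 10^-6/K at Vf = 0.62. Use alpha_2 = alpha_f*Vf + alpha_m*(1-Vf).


alpha_2 = alpha_f*Vf + alpha_m*(1-Vf) = 6.7*0.62 + 60.1*0.38 = 27.0 x 10^-6/K

27.0 x 10^-6/K


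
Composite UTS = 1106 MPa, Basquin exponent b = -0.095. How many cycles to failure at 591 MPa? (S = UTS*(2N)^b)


N = 0.5 * (S/UTS)^(1/b) = 0.5 * (591/1106)^(1/-0.095) = 366.3470 cycles

366.3470 cycles


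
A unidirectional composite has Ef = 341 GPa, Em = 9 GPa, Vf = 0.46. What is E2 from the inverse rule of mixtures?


1/E2 = Vf/Ef + (1-Vf)/Em = 0.46/341 + 0.54/9
E2 = 16.3 GPa

16.3 GPa


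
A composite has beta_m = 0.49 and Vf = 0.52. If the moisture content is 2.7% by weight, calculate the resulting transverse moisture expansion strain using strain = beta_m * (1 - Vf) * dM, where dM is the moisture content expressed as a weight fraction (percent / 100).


dM = 2.7/100 = 0.027
strain = beta_m * (1-Vf) * dM = 0.49 * 0.48 * 0.027 = 0.0063504

0.0063504


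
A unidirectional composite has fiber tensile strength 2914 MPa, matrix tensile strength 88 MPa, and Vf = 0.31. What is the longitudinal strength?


sigma_1 = sigma_f*Vf + sigma_m*(1-Vf) = 2914*0.31 + 88*0.69 = 964.1 MPa

964.1 MPa


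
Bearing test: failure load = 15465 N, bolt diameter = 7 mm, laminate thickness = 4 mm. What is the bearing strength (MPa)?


sigma_br = F/(d*h) = 15465/(7*4) = 552.3 MPa

552.3 MPa


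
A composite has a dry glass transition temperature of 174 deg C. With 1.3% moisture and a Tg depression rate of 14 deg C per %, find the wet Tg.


Tg_wet = Tg_dry - k*moisture = 174 - 14*1.3 = 155.8 deg C

155.8 deg C


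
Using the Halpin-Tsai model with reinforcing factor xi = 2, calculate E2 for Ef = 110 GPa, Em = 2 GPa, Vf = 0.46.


eta = (Ef/Em - 1)/(Ef/Em + xi) = (55.0 - 1)/(55.0 + 2) = 0.9474
E2 = Em*(1+xi*eta*Vf)/(1-eta*Vf) = 6.63 GPa

6.63 GPa


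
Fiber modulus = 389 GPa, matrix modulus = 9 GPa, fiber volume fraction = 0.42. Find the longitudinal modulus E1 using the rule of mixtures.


E1 = Ef*Vf + Em*(1-Vf) = 389*0.42 + 9*0.58 = 168.6 GPa

168.6 GPa


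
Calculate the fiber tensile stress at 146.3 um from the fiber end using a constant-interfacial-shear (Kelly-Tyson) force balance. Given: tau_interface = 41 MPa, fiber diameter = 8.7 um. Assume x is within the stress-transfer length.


Force balance: sigma_f * (pi*d^2/4) = tau * (pi*d) * x  ->  sigma_f = 4 * tau * x / d
sigma_f = 4 * 41 * 146.3 / 8.7 = 2757.8 MPa

2757.8 MPa


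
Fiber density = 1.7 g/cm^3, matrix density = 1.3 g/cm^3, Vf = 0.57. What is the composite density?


rho_c = rho_f*Vf + rho_m*(1-Vf) = 1.7*0.57 + 1.3*0.43 = 1.528 g/cm^3

1.528 g/cm^3


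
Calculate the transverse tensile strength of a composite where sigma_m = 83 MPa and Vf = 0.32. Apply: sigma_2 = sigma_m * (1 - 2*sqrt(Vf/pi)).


factor = 1 - 2*sqrt(0.32/pi) = 0.3617
sigma_2 = 83 * 0.3617 = 30.02 MPa

30.02 MPa


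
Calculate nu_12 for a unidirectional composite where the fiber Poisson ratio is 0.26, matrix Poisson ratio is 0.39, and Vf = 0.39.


nu_12 = nu_f*Vf + nu_m*(1-Vf) = 0.26*0.39 + 0.39*0.61 = 0.3393

0.3393


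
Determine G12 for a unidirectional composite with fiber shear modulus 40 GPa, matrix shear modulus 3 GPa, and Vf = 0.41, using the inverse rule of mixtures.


1/G12 = Vf/Gf + (1-Vf)/Gm = 0.41/40 + 0.59/3
G12 = 4.83 GPa

4.83 GPa


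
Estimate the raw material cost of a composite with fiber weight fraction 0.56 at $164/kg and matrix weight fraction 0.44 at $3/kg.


Cost = cost_f*Wf + cost_m*Wm = 164*0.56 + 3*0.44 = $93.16/kg

$93.16/kg


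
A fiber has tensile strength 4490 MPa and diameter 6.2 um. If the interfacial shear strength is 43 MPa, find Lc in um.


Lc = sigma_f * d / (2 * tau_i) = 4490 * 6.2 / (2 * 43) = 323.7 um

323.7 um


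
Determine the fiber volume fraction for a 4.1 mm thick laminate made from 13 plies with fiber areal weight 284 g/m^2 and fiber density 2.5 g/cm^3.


Vf = n * FAW / (rho_f * h * 1000) = 13 * 284 / (2.5 * 4.1 * 1000) = 0.3602

0.3602


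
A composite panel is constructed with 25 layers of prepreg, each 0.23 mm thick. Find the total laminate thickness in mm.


h = n * t_ply = 25 * 0.23 = 5.75 mm

5.75 mm


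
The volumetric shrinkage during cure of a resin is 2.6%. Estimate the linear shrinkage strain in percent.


Linear shrinkage ≈ vol_shrink/3 = 2.6/3 = 0.867%

0.867%


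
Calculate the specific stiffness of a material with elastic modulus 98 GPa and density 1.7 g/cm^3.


Specific stiffness = E/rho = 98/1.7 = 57.6 GPa/(g/cm^3)

57.6 GPa/(g/cm^3)


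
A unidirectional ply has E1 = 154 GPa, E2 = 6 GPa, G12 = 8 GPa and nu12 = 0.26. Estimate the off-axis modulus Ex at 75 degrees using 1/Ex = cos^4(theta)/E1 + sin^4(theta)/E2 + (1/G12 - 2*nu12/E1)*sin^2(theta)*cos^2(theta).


cos^4(75) = 0.004487, sin^4(75) = 0.870513, sin^2(75)*cos^2(75) = 0.0625
1/G12 - 2*nu12/E1 = 1/8 - 2*0.26/154 = 0.121623 GPa^-1
1/Ex = 0.004487/154 + 0.870513/6 + 0.121623*0.0625 = 0.1527161 GPa^-1
Ex = 6.55 GPa

6.55 GPa


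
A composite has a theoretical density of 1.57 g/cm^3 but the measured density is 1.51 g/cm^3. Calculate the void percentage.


Void% = (rho_theo - rho_actual)/rho_theo * 100 = (1.57 - 1.51)/1.57 * 100 = 3.82%

3.82%


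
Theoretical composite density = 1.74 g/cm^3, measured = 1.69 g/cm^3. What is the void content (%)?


Void% = (rho_theo - rho_actual)/rho_theo * 100 = (1.74 - 1.69)/1.74 * 100 = 2.87%

2.87%


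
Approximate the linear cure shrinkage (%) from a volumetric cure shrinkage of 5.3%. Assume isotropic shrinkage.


Linear shrinkage ≈ vol_shrink/3 = 5.3/3 = 1.767%

1.767%


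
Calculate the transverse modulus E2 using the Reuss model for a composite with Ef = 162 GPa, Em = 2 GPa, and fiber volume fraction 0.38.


1/E2 = Vf/Ef + (1-Vf)/Em = 0.38/162 + 0.62/2
E2 = 3.2 GPa

3.2 GPa


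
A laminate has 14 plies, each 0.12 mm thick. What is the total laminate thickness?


h = n * t_ply = 14 * 0.12 = 1.68 mm

1.68 mm


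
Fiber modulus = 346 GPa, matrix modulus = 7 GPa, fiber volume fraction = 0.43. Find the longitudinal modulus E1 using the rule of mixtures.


E1 = Ef*Vf + Em*(1-Vf) = 346*0.43 + 7*0.57 = 152.77 GPa

152.77 GPa


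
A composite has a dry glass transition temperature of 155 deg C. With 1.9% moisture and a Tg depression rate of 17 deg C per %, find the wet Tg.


Tg_wet = Tg_dry - k*moisture = 155 - 17*1.9 = 122.7 deg C

122.7 deg C


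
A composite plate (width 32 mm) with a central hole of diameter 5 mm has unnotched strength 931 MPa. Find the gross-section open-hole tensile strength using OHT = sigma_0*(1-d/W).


OHT = sigma_0*(1-d/W) = 931*(1-5/32) = 785.5 MPa

785.5 MPa


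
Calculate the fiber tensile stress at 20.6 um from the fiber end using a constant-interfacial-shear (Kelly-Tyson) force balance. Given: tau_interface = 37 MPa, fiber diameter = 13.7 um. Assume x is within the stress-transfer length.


Force balance: sigma_f * (pi*d^2/4) = tau * (pi*d) * x  ->  sigma_f = 4 * tau * x / d
sigma_f = 4 * 37 * 20.6 / 13.7 = 222.5 MPa

222.5 MPa


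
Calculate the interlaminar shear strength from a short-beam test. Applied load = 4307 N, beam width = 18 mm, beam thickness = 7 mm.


ILSS = 3F/(4bh) = 3*4307/(4*18*7) = 25.64 MPa

25.64 MPa


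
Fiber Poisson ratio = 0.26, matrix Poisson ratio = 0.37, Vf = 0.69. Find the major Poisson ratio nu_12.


nu_12 = nu_f*Vf + nu_m*(1-Vf) = 0.26*0.69 + 0.37*0.31 = 0.2941

0.2941


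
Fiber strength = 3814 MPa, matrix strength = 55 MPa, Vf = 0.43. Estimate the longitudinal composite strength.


sigma_1 = sigma_f*Vf + sigma_m*(1-Vf) = 3814*0.43 + 55*0.57 = 1671.4 MPa

1671.4 MPa


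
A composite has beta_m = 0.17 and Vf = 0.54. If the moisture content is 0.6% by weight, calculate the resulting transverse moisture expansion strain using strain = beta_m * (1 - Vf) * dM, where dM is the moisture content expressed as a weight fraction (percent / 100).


dM = 0.6/100 = 0.006
strain = beta_m * (1-Vf) * dM = 0.17 * 0.46 * 0.006 = 0.0004692

0.0004692


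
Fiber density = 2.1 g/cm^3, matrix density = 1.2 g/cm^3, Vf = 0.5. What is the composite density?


rho_c = rho_f*Vf + rho_m*(1-Vf) = 2.1*0.5 + 1.2*0.5 = 1.65 g/cm^3

1.65 g/cm^3


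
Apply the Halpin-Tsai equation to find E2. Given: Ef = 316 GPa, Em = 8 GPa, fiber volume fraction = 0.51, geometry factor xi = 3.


eta = (Ef/Em - 1)/(Ef/Em + xi) = (39.5 - 1)/(39.5 + 3) = 0.9059
E2 = Em*(1+xi*eta*Vf)/(1-eta*Vf) = 35.48 GPa

35.48 GPa


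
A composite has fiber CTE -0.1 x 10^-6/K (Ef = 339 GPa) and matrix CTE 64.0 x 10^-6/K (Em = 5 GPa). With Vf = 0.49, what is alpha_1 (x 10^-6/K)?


E1 = Ef*Vf + Em*(1-Vf) = 168.66
alpha_1 = (alpha_f*Ef*Vf + alpha_m*Em*(1-Vf))/E1 = 0.87 x 10^-6/K

0.87 x 10^-6/K


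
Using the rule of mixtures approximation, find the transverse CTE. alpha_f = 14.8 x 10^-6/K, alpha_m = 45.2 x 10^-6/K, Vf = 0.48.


alpha_2 = alpha_f*Vf + alpha_m*(1-Vf) = 14.8*0.48 + 45.2*0.52 = 30.6 x 10^-6/K

30.6 x 10^-6/K


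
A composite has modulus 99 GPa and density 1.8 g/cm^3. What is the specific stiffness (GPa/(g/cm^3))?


Specific stiffness = E/rho = 99/1.8 = 55.0 GPa/(g/cm^3)

55.0 GPa/(g/cm^3)


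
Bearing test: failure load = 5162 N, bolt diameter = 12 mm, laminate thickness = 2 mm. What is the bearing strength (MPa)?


sigma_br = F/(d*h) = 5162/(12*2) = 215.1 MPa

215.1 MPa


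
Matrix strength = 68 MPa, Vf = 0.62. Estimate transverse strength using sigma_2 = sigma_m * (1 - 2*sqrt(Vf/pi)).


factor = 1 - 2*sqrt(0.62/pi) = 0.1115
sigma_2 = 68 * 0.1115 = 7.58 MPa

7.58 MPa


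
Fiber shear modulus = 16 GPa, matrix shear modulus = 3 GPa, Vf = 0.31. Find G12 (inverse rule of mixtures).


1/G12 = Vf/Gf + (1-Vf)/Gm = 0.31/16 + 0.69/3
G12 = 4.01 GPa

4.01 GPa


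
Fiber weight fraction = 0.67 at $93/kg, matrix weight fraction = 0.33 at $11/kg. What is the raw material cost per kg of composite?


Cost = cost_f*Wf + cost_m*Wm = 93*0.67 + 11*0.33 = $65.94/kg

$65.94/kg


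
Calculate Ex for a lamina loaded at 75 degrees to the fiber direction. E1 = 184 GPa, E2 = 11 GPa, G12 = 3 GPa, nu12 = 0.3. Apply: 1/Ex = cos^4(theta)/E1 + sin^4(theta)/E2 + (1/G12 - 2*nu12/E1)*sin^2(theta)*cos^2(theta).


cos^4(75) = 0.004487, sin^4(75) = 0.870513, sin^2(75)*cos^2(75) = 0.0625
1/G12 - 2*nu12/E1 = 1/3 - 2*0.3/184 = 0.330072 GPa^-1
1/Ex = 0.004487/184 + 0.870513/11 + 0.330072*0.0625 = 0.0997914 GPa^-1
Ex = 10.02 GPa

10.02 GPa


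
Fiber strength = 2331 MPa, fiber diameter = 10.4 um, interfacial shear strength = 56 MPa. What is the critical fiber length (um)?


Lc = sigma_f * d / (2 * tau_i) = 2331 * 10.4 / (2 * 56) = 216.5 um

216.5 um


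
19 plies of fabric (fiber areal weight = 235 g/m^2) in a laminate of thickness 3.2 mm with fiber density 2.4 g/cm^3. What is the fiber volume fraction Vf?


Vf = n * FAW / (rho_f * h * 1000) = 19 * 235 / (2.4 * 3.2 * 1000) = 0.5814

0.5814


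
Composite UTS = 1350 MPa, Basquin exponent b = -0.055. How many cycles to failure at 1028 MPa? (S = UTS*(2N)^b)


N = 0.5 * (S/UTS)^(1/b) = 0.5 * (1028/1350)^(1/-0.055) = 70.8954 cycles

70.8954 cycles


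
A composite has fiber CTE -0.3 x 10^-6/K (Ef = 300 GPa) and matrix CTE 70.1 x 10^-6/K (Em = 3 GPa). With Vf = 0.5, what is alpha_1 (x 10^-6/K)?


E1 = Ef*Vf + Em*(1-Vf) = 151.5
alpha_1 = (alpha_f*Ef*Vf + alpha_m*Em*(1-Vf))/E1 = 0.4 x 10^-6/K

0.4 x 10^-6/K


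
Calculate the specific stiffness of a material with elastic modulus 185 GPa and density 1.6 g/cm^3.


Specific stiffness = E/rho = 185/1.6 = 115.6 GPa/(g/cm^3)

115.6 GPa/(g/cm^3)


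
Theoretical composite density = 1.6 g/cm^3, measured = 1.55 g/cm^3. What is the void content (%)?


Void% = (rho_theo - rho_actual)/rho_theo * 100 = (1.6 - 1.55)/1.6 * 100 = 3.13%

3.13%


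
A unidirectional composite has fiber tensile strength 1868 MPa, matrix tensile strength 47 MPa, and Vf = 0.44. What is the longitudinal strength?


sigma_1 = sigma_f*Vf + sigma_m*(1-Vf) = 1868*0.44 + 47*0.56 = 848.2 MPa

848.2 MPa


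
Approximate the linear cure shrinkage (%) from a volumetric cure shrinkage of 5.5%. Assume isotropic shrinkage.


Linear shrinkage ≈ vol_shrink/3 = 5.5/3 = 1.833%

1.833%


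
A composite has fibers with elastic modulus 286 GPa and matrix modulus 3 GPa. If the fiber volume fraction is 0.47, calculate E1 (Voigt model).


E1 = Ef*Vf + Em*(1-Vf) = 286*0.47 + 3*0.53 = 136.01 GPa

136.01 GPa


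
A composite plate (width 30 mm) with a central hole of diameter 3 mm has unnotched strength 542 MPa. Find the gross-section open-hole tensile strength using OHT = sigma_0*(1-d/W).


OHT = sigma_0*(1-d/W) = 542*(1-3/30) = 487.8 MPa

487.8 MPa


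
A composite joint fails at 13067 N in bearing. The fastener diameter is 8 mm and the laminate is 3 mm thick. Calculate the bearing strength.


sigma_br = F/(d*h) = 13067/(8*3) = 544.5 MPa

544.5 MPa


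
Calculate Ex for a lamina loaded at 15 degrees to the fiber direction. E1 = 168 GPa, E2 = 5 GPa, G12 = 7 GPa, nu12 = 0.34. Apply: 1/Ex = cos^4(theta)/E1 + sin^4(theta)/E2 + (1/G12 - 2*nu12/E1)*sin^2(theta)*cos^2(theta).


cos^4(15) = 0.870513, sin^4(15) = 0.004487, sin^2(15)*cos^2(15) = 0.0625
1/G12 - 2*nu12/E1 = 1/7 - 2*0.34/168 = 0.13881 GPa^-1
1/Ex = 0.870513/168 + 0.004487/5 + 0.13881*0.0625 = 0.0147547 GPa^-1
Ex = 67.78 GPa

67.78 GPa


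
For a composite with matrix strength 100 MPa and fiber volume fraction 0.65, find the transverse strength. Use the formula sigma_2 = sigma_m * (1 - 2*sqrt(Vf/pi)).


factor = 1 - 2*sqrt(0.65/pi) = 0.0903
sigma_2 = 100 * 0.0903 = 9.03 MPa

9.03 MPa


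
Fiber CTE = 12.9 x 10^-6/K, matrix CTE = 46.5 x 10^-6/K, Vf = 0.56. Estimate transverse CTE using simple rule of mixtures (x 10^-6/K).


alpha_2 = alpha_f*Vf + alpha_m*(1-Vf) = 12.9*0.56 + 46.5*0.44 = 27.7 x 10^-6/K

27.7 x 10^-6/K


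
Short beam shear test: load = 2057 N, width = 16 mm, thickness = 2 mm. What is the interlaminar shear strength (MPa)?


ILSS = 3F/(4bh) = 3*2057/(4*16*2) = 48.21 MPa

48.21 MPa


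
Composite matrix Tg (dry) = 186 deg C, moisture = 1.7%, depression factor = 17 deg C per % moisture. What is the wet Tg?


Tg_wet = Tg_dry - k*moisture = 186 - 17*1.7 = 157.1 deg C

157.1 deg C


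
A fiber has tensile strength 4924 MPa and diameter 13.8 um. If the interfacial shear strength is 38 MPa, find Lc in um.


Lc = sigma_f * d / (2 * tau_i) = 4924 * 13.8 / (2 * 38) = 894.1 um

894.1 um


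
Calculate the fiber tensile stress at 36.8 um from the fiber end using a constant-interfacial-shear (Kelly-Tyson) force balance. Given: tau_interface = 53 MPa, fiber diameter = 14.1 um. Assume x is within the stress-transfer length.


Force balance: sigma_f * (pi*d^2/4) = tau * (pi*d) * x  ->  sigma_f = 4 * tau * x / d
sigma_f = 4 * 53 * 36.8 / 14.1 = 553.3 MPa

553.3 MPa


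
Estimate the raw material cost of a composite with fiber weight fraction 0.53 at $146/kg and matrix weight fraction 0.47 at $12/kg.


Cost = cost_f*Wf + cost_m*Wm = 146*0.53 + 12*0.47 = $83.02/kg

$83.02/kg


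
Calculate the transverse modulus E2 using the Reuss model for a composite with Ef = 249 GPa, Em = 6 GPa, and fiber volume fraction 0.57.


1/E2 = Vf/Ef + (1-Vf)/Em = 0.57/249 + 0.43/6
E2 = 13.52 GPa

13.52 GPa


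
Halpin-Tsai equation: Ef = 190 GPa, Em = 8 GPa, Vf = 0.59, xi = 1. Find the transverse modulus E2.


eta = (Ef/Em - 1)/(Ef/Em + xi) = (23.75 - 1)/(23.75 + 1) = 0.9192
E2 = Em*(1+xi*eta*Vf)/(1-eta*Vf) = 26.96 GPa

26.96 GPa


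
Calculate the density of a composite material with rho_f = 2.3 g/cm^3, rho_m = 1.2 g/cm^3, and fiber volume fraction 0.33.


rho_c = rho_f*Vf + rho_m*(1-Vf) = 2.3*0.33 + 1.2*0.67 = 1.563 g/cm^3

1.563 g/cm^3


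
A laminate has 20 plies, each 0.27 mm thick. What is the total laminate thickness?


h = n * t_ply = 20 * 0.27 = 5.4 mm

5.4 mm


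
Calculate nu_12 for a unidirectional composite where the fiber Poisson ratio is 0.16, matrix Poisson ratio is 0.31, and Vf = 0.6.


nu_12 = nu_f*Vf + nu_m*(1-Vf) = 0.16*0.6 + 0.31*0.4 = 0.22

0.22


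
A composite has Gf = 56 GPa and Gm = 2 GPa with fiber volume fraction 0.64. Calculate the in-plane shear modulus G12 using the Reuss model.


1/G12 = Vf/Gf + (1-Vf)/Gm = 0.64/56 + 0.36/2
G12 = 5.22 GPa

5.22 GPa


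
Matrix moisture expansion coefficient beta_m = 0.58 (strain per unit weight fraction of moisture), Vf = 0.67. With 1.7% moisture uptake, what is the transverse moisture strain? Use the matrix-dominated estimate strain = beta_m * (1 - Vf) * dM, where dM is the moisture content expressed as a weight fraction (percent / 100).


dM = 1.7/100 = 0.017
strain = beta_m * (1-Vf) * dM = 0.58 * 0.33 * 0.017 = 0.0032538

0.0032538


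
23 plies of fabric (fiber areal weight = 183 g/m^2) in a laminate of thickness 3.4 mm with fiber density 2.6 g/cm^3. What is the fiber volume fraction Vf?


Vf = n * FAW / (rho_f * h * 1000) = 23 * 183 / (2.6 * 3.4 * 1000) = 0.4761

0.4761


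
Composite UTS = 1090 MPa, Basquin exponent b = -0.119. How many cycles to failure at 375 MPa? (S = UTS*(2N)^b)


N = 0.5 * (S/UTS)^(1/b) = 0.5 * (375/1090)^(1/-0.119) = 3917.8479 cycles

3917.8479 cycles


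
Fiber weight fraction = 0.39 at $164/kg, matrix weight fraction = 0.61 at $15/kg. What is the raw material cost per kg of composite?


Cost = cost_f*Wf + cost_m*Wm = 164*0.39 + 15*0.61 = $73.11/kg

$73.11/kg


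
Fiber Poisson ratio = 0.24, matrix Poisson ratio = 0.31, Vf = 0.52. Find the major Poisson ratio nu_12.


nu_12 = nu_f*Vf + nu_m*(1-Vf) = 0.24*0.52 + 0.31*0.48 = 0.2736

0.2736


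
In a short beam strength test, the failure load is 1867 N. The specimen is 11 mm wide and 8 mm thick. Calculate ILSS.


ILSS = 3F/(4bh) = 3*1867/(4*11*8) = 15.91 MPa

15.91 MPa


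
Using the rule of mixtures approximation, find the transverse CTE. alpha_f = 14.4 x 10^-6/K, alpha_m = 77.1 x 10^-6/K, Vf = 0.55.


alpha_2 = alpha_f*Vf + alpha_m*(1-Vf) = 14.4*0.55 + 77.1*0.45 = 42.6 x 10^-6/K

42.6 x 10^-6/K


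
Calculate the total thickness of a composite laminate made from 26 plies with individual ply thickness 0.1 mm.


h = n * t_ply = 26 * 0.1 = 2.6 mm

2.6 mm


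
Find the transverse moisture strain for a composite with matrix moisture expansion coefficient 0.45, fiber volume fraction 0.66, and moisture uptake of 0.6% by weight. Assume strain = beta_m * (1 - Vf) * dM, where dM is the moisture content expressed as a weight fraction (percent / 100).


dM = 0.6/100 = 0.006
strain = beta_m * (1-Vf) * dM = 0.45 * 0.34 * 0.006 = 0.000918

0.000918


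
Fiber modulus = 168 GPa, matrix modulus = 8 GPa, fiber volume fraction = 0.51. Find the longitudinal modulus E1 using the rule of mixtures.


E1 = Ef*Vf + Em*(1-Vf) = 168*0.51 + 8*0.49 = 89.6 GPa

89.6 GPa


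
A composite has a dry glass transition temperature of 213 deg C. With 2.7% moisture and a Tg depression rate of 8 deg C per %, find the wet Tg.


Tg_wet = Tg_dry - k*moisture = 213 - 8*2.7 = 191.4 deg C

191.4 deg C


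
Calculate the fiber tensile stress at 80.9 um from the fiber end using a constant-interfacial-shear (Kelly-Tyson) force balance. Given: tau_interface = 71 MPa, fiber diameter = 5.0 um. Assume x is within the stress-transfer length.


Force balance: sigma_f * (pi*d^2/4) = tau * (pi*d) * x  ->  sigma_f = 4 * tau * x / d
sigma_f = 4 * 71 * 80.9 / 5.0 = 4595.1 MPa

4595.1 MPa


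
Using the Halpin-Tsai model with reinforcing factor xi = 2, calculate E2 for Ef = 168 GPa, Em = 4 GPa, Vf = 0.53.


eta = (Ef/Em - 1)/(Ef/Em + xi) = (42.0 - 1)/(42.0 + 2) = 0.9318
E2 = Em*(1+xi*eta*Vf)/(1-eta*Vf) = 15.71 GPa

15.71 GPa


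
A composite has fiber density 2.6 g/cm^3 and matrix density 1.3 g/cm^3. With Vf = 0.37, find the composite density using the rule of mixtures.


rho_c = rho_f*Vf + rho_m*(1-Vf) = 2.6*0.37 + 1.3*0.63 = 1.781 g/cm^3

1.781 g/cm^3


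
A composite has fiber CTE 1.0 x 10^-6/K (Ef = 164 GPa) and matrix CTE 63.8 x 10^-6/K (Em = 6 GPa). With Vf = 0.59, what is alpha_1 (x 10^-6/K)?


E1 = Ef*Vf + Em*(1-Vf) = 99.22
alpha_1 = (alpha_f*Ef*Vf + alpha_m*Em*(1-Vf))/E1 = 2.56 x 10^-6/K

2.56 x 10^-6/K


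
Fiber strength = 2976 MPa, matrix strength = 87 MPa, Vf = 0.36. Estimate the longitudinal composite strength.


sigma_1 = sigma_f*Vf + sigma_m*(1-Vf) = 2976*0.36 + 87*0.64 = 1127.0 MPa

1127.0 MPa


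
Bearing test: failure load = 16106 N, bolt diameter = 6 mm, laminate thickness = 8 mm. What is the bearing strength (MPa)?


sigma_br = F/(d*h) = 16106/(6*8) = 335.5 MPa

335.5 MPa


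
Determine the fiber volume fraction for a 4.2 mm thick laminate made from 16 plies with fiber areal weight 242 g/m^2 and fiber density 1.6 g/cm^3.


Vf = n * FAW / (rho_f * h * 1000) = 16 * 242 / (1.6 * 4.2 * 1000) = 0.5762

0.5762


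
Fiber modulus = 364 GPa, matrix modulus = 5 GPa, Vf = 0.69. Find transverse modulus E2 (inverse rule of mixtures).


1/E2 = Vf/Ef + (1-Vf)/Em = 0.69/364 + 0.31/5
E2 = 15.65 GPa

15.65 GPa


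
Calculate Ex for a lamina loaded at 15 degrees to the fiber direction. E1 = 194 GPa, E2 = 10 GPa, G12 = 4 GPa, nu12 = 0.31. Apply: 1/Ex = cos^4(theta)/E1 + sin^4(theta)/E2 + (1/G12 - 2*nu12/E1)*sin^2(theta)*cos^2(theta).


cos^4(15) = 0.870513, sin^4(15) = 0.004487, sin^2(15)*cos^2(15) = 0.0625
1/G12 - 2*nu12/E1 = 1/4 - 2*0.31/194 = 0.246804 GPa^-1
1/Ex = 0.870513/194 + 0.004487/10 + 0.246804*0.0625 = 0.0203612 GPa^-1
Ex = 49.11 GPa

49.11 GPa


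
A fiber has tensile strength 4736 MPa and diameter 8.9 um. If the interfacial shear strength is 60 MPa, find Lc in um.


Lc = sigma_f * d / (2 * tau_i) = 4736 * 8.9 / (2 * 60) = 351.3 um

351.3 um


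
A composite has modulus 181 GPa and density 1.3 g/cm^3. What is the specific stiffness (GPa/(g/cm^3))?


Specific stiffness = E/rho = 181/1.3 = 139.2 GPa/(g/cm^3)

139.2 GPa/(g/cm^3)


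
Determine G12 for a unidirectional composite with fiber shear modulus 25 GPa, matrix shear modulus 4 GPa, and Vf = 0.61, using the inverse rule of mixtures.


1/G12 = Vf/Gf + (1-Vf)/Gm = 0.61/25 + 0.39/4
G12 = 8.2 GPa

8.2 GPa


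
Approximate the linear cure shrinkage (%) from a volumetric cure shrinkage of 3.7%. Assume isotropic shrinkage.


Linear shrinkage ≈ vol_shrink/3 = 3.7/3 = 1.233%

1.233%


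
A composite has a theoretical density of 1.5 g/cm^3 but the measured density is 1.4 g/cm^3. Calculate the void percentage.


Void% = (rho_theo - rho_actual)/rho_theo * 100 = (1.5 - 1.4)/1.5 * 100 = 6.67%

6.67%


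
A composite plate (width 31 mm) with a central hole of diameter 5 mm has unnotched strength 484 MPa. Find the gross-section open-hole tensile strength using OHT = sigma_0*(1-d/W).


OHT = sigma_0*(1-d/W) = 484*(1-5/31) = 405.9 MPa

405.9 MPa


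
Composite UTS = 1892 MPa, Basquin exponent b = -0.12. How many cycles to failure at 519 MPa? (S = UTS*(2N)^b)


N = 0.5 * (S/UTS)^(1/b) = 0.5 * (519/1892)^(1/-0.12) = 24002.2224 cycles

24002.2224 cycles


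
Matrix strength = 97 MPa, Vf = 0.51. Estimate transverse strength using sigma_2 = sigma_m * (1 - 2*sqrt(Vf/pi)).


factor = 1 - 2*sqrt(0.51/pi) = 0.1942
sigma_2 = 97 * 0.1942 = 18.84 MPa

18.84 MPa


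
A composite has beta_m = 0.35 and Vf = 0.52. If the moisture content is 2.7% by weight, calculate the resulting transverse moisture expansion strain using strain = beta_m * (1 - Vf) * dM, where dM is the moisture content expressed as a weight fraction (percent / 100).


dM = 2.7/100 = 0.027
strain = beta_m * (1-Vf) * dM = 0.35 * 0.48 * 0.027 = 0.004536

0.004536


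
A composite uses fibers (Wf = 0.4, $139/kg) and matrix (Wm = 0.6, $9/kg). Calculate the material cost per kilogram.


Cost = cost_f*Wf + cost_m*Wm = 139*0.4 + 9*0.6 = $61.0/kg

$61.0/kg


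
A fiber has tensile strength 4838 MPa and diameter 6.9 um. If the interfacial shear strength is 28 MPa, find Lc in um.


Lc = sigma_f * d / (2 * tau_i) = 4838 * 6.9 / (2 * 28) = 596.1 um

596.1 um


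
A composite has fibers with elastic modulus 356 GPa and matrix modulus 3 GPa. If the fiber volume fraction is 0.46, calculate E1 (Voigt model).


E1 = Ef*Vf + Em*(1-Vf) = 356*0.46 + 3*0.54 = 165.38 GPa

165.38 GPa


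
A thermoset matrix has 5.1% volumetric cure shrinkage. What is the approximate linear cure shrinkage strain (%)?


Linear shrinkage ≈ vol_shrink/3 = 5.1/3 = 1.7%

1.7%


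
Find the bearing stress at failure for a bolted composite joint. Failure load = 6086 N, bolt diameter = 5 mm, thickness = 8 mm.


sigma_br = F/(d*h) = 6086/(5*8) = 152.2 MPa

152.2 MPa


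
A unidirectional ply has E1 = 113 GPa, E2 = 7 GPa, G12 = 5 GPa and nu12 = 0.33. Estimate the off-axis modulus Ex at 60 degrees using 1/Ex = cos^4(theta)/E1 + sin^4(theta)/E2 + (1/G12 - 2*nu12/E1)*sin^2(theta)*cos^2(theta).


cos^4(60) = 0.0625, sin^4(60) = 0.5625, sin^2(60)*cos^2(60) = 0.1875
1/G12 - 2*nu12/E1 = 1/5 - 2*0.33/113 = 0.194159 GPa^-1
1/Ex = 0.0625/113 + 0.5625/7 + 0.194159*0.1875 = 0.1173151 GPa^-1
Ex = 8.52 GPa

8.52 GPa


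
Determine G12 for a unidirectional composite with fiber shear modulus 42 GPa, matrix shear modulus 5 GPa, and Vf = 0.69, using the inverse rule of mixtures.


1/G12 = Vf/Gf + (1-Vf)/Gm = 0.69/42 + 0.31/5
G12 = 12.75 GPa

12.75 GPa


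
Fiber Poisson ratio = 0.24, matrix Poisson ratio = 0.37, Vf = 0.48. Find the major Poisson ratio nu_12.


nu_12 = nu_f*Vf + nu_m*(1-Vf) = 0.24*0.48 + 0.37*0.52 = 0.3076

0.3076


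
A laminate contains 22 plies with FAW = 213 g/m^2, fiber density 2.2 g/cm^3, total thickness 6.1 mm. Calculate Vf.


Vf = n * FAW / (rho_f * h * 1000) = 22 * 213 / (2.2 * 6.1 * 1000) = 0.3492

0.3492


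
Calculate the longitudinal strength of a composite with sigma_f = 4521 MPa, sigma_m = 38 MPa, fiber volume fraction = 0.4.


sigma_1 = sigma_f*Vf + sigma_m*(1-Vf) = 4521*0.4 + 38*0.6 = 1831.2 MPa

1831.2 MPa


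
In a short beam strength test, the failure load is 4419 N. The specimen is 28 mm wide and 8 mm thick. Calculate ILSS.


ILSS = 3F/(4bh) = 3*4419/(4*28*8) = 14.8 MPa

14.8 MPa


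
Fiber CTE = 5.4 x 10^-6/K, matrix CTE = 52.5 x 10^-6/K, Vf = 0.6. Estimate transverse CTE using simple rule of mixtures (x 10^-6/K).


alpha_2 = alpha_f*Vf + alpha_m*(1-Vf) = 5.4*0.6 + 52.5*0.4 = 24.2 x 10^-6/K

24.2 x 10^-6/K


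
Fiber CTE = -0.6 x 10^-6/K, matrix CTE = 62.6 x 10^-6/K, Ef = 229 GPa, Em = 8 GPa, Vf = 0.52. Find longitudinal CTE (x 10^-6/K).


E1 = Ef*Vf + Em*(1-Vf) = 122.92
alpha_1 = (alpha_f*Ef*Vf + alpha_m*Em*(1-Vf))/E1 = 1.37 x 10^-6/K

1.37 x 10^-6/K


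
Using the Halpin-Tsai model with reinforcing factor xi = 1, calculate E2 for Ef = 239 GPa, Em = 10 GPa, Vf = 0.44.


eta = (Ef/Em - 1)/(Ef/Em + xi) = (23.9 - 1)/(23.9 + 1) = 0.9197
E2 = Em*(1+xi*eta*Vf)/(1-eta*Vf) = 23.59 GPa

23.59 GPa


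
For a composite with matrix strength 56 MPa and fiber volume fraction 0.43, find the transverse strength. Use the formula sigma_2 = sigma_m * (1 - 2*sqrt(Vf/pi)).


factor = 1 - 2*sqrt(0.43/pi) = 0.2601
sigma_2 = 56 * 0.2601 = 14.56 MPa

14.56 MPa


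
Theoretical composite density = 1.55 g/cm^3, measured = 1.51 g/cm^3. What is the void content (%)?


Void% = (rho_theo - rho_actual)/rho_theo * 100 = (1.55 - 1.51)/1.55 * 100 = 2.58%

2.58%


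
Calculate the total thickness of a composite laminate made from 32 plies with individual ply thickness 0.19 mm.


h = n * t_ply = 32 * 0.19 = 6.08 mm

6.08 mm


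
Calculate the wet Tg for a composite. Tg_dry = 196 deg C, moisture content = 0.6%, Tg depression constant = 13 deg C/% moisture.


Tg_wet = Tg_dry - k*moisture = 196 - 13*0.6 = 188.2 deg C

188.2 deg C


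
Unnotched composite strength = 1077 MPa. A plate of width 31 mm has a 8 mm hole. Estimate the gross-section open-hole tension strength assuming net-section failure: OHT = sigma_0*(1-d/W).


OHT = sigma_0*(1-d/W) = 1077*(1-8/31) = 799.1 MPa

799.1 MPa


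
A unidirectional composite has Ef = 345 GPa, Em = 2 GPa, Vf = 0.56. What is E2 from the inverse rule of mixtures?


1/E2 = Vf/Ef + (1-Vf)/Em = 0.56/345 + 0.44/2
E2 = 4.51 GPa

4.51 GPa


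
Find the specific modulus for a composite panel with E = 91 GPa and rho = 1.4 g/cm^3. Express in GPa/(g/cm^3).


Specific stiffness = E/rho = 91/1.4 = 65.0 GPa/(g/cm^3)

65.0 GPa/(g/cm^3)


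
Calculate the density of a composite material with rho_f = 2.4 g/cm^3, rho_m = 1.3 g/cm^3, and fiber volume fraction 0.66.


rho_c = rho_f*Vf + rho_m*(1-Vf) = 2.4*0.66 + 1.3*0.34 = 2.026 g/cm^3

2.026 g/cm^3


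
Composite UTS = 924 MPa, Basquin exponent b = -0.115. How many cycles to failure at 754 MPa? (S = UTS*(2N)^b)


N = 0.5 * (S/UTS)^(1/b) = 0.5 * (754/924)^(1/-0.115) = 2.9296 cycles

2.9296 cycles


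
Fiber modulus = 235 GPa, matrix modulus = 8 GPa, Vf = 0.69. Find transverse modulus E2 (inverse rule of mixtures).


1/E2 = Vf/Ef + (1-Vf)/Em = 0.69/235 + 0.31/8
E2 = 23.99 GPa

23.99 GPa


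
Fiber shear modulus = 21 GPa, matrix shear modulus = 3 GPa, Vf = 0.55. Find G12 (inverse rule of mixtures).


1/G12 = Vf/Gf + (1-Vf)/Gm = 0.55/21 + 0.45/3
G12 = 5.68 GPa

5.68 GPa


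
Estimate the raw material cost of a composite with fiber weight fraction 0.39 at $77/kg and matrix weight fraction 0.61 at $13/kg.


Cost = cost_f*Wf + cost_m*Wm = 77*0.39 + 13*0.61 = $37.96/kg

$37.96/kg


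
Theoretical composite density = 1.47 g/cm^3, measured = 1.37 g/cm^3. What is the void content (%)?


Void% = (rho_theo - rho_actual)/rho_theo * 100 = (1.47 - 1.37)/1.47 * 100 = 6.8%

6.8%


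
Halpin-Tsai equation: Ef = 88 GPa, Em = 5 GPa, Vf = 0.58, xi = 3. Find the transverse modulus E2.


eta = (Ef/Em - 1)/(Ef/Em + xi) = (17.6 - 1)/(17.6 + 3) = 0.8058
E2 = Em*(1+xi*eta*Vf)/(1-eta*Vf) = 22.55 GPa

22.55 GPa


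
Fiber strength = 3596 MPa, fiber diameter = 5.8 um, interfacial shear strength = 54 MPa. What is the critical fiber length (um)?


Lc = sigma_f * d / (2 * tau_i) = 3596 * 5.8 / (2 * 54) = 193.1 um

193.1 um


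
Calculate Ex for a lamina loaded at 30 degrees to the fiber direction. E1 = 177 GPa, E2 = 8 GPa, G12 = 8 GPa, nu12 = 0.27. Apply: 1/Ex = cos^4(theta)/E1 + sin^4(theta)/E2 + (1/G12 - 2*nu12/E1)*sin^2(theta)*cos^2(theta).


cos^4(30) = 0.5625, sin^4(30) = 0.0625, sin^2(30)*cos^2(30) = 0.1875
1/G12 - 2*nu12/E1 = 1/8 - 2*0.27/177 = 0.121949 GPa^-1
1/Ex = 0.5625/177 + 0.0625/8 + 0.121949*0.1875 = 0.0338559 GPa^-1
Ex = 29.54 GPa

29.54 GPa


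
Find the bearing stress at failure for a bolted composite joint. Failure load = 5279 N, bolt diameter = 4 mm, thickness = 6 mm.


sigma_br = F/(d*h) = 5279/(4*6) = 220.0 MPa

220.0 MPa


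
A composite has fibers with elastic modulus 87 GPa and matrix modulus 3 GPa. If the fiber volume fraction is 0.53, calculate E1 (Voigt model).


E1 = Ef*Vf + Em*(1-Vf) = 87*0.53 + 3*0.47 = 47.52 GPa

47.52 GPa


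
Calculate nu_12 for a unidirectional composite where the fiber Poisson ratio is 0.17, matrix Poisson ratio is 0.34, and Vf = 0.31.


nu_12 = nu_f*Vf + nu_m*(1-Vf) = 0.17*0.31 + 0.34*0.69 = 0.2873

0.2873


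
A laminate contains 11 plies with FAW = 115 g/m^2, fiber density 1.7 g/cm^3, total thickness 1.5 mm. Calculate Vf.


Vf = n * FAW / (rho_f * h * 1000) = 11 * 115 / (1.7 * 1.5 * 1000) = 0.4961

0.4961


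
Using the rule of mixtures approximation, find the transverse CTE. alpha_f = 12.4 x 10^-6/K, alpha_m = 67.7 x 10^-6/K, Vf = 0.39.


alpha_2 = alpha_f*Vf + alpha_m*(1-Vf) = 12.4*0.39 + 67.7*0.61 = 46.1 x 10^-6/K

46.1 x 10^-6/K


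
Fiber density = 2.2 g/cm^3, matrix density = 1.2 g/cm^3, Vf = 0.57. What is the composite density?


rho_c = rho_f*Vf + rho_m*(1-Vf) = 2.2*0.57 + 1.2*0.43 = 1.77 g/cm^3

1.77 g/cm^3


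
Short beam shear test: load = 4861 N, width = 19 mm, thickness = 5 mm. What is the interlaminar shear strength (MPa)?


ILSS = 3F/(4bh) = 3*4861/(4*19*5) = 38.38 MPa

38.38 MPa


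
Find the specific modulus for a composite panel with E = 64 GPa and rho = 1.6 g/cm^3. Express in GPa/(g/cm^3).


Specific stiffness = E/rho = 64/1.6 = 40.0 GPa/(g/cm^3)

40.0 GPa/(g/cm^3)


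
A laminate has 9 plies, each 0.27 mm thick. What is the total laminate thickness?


h = n * t_ply = 9 * 0.27 = 2.43 mm

2.43 mm


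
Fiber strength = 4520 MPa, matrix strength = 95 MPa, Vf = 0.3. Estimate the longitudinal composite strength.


sigma_1 = sigma_f*Vf + sigma_m*(1-Vf) = 4520*0.3 + 95*0.7 = 1422.5 MPa

1422.5 MPa


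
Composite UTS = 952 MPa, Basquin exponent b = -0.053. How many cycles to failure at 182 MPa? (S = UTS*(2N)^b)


N = 0.5 * (S/UTS)^(1/b) = 0.5 * (182/952)^(1/-0.053) = 1.8064e+13 cycles

1.8064e+13 cycles


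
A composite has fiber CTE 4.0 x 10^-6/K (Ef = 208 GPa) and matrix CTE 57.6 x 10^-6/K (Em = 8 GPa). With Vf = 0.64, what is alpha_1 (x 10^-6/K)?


E1 = Ef*Vf + Em*(1-Vf) = 136.0
alpha_1 = (alpha_f*Ef*Vf + alpha_m*Em*(1-Vf))/E1 = 5.14 x 10^-6/K

5.14 x 10^-6/K


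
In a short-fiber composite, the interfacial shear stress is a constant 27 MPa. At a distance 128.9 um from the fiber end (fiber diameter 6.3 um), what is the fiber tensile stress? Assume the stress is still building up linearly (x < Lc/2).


Force balance: sigma_f * (pi*d^2/4) = tau * (pi*d) * x  ->  sigma_f = 4 * tau * x / d
sigma_f = 4 * 27 * 128.9 / 6.3 = 2209.7 MPa

2209.7 MPa


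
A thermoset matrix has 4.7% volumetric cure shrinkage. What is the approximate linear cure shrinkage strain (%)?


Linear shrinkage ≈ vol_shrink/3 = 4.7/3 = 1.567%

1.567%


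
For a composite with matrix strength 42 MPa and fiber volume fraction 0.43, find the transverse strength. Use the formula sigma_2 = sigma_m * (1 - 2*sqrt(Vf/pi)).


factor = 1 - 2*sqrt(0.43/pi) = 0.2601
sigma_2 = 42 * 0.2601 = 10.92 MPa

10.92 MPa


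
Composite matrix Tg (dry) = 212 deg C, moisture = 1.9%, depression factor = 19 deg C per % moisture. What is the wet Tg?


Tg_wet = Tg_dry - k*moisture = 212 - 19*1.9 = 175.9 deg C

175.9 deg C


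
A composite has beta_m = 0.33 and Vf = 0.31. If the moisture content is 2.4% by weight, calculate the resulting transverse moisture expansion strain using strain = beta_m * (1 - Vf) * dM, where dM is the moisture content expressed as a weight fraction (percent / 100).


dM = 2.4/100 = 0.024
strain = beta_m * (1-Vf) * dM = 0.33 * 0.69 * 0.024 = 0.0054648

0.0054648


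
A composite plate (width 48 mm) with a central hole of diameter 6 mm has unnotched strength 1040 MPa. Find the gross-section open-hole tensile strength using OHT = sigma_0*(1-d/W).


OHT = sigma_0*(1-d/W) = 1040*(1-6/48) = 910.0 MPa

910.0 MPa


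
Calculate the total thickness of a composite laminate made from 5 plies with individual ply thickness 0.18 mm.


h = n * t_ply = 5 * 0.18 = 0.9 mm

0.9 mm


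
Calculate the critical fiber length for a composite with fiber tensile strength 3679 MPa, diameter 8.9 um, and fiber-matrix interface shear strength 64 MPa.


Lc = sigma_f * d / (2 * tau_i) = 3679 * 8.9 / (2 * 64) = 255.8 um

255.8 um


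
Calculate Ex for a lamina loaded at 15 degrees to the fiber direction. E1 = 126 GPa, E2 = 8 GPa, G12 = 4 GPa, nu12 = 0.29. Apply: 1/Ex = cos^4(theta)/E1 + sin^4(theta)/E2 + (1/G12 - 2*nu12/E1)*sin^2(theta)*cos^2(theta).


cos^4(15) = 0.870513, sin^4(15) = 0.004487, sin^2(15)*cos^2(15) = 0.0625
1/G12 - 2*nu12/E1 = 1/4 - 2*0.29/126 = 0.245397 GPa^-1
1/Ex = 0.870513/126 + 0.004487/8 + 0.245397*0.0625 = 0.022807 GPa^-1
Ex = 43.85 GPa

43.85 GPa


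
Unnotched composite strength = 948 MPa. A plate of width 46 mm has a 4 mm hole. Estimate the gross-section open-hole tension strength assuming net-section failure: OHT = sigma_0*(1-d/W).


OHT = sigma_0*(1-d/W) = 948*(1-4/46) = 865.6 MPa

865.6 MPa


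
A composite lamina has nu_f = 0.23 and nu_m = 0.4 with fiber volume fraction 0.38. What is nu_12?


nu_12 = nu_f*Vf + nu_m*(1-Vf) = 0.23*0.38 + 0.4*0.62 = 0.3354

0.3354


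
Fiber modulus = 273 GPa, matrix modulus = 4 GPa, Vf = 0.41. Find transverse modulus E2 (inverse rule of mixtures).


1/E2 = Vf/Ef + (1-Vf)/Em = 0.41/273 + 0.59/4
E2 = 6.71 GPa

6.71 GPa


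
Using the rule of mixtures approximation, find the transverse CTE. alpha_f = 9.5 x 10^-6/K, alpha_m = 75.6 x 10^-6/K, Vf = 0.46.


alpha_2 = alpha_f*Vf + alpha_m*(1-Vf) = 9.5*0.46 + 75.6*0.54 = 45.2 x 10^-6/K

45.2 x 10^-6/K


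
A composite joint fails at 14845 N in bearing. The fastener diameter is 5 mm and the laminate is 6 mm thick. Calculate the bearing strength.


sigma_br = F/(d*h) = 14845/(5*6) = 494.8 MPa

494.8 MPa


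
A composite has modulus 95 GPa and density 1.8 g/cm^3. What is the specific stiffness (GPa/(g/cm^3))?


Specific stiffness = E/rho = 95/1.8 = 52.8 GPa/(g/cm^3)

52.8 GPa/(g/cm^3)


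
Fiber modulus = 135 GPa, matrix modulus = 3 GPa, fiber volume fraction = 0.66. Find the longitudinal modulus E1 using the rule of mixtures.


E1 = Ef*Vf + Em*(1-Vf) = 135*0.66 + 3*0.34 = 90.12 GPa

90.12 GPa
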